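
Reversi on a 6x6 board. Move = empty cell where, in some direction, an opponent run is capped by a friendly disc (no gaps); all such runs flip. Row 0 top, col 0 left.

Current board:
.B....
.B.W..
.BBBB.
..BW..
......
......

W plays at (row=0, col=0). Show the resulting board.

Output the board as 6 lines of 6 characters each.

Place W at (0,0); scan 8 dirs for brackets.
Dir NW: edge -> no flip
Dir N: edge -> no flip
Dir NE: edge -> no flip
Dir W: edge -> no flip
Dir E: opp run (0,1), next='.' -> no flip
Dir SW: edge -> no flip
Dir S: first cell '.' (not opp) -> no flip
Dir SE: opp run (1,1) (2,2) capped by W -> flip
All flips: (1,1) (2,2)

Answer: WB....
.W.W..
.BWBB.
..BW..
......
......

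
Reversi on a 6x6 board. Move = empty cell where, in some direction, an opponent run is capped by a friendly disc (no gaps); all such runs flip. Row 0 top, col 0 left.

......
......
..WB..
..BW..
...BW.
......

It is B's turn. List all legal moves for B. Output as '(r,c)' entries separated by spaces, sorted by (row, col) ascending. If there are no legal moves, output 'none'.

Answer: (1,2) (2,1) (3,4) (4,5)

Derivation:
(1,1): no bracket -> illegal
(1,2): flips 1 -> legal
(1,3): no bracket -> illegal
(2,1): flips 1 -> legal
(2,4): no bracket -> illegal
(3,1): no bracket -> illegal
(3,4): flips 1 -> legal
(3,5): no bracket -> illegal
(4,2): no bracket -> illegal
(4,5): flips 1 -> legal
(5,3): no bracket -> illegal
(5,4): no bracket -> illegal
(5,5): no bracket -> illegal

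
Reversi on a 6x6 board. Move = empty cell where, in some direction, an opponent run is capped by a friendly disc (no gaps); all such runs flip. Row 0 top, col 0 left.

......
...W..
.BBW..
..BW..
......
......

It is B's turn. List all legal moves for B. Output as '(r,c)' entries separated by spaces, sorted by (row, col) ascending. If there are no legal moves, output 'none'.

Answer: (0,4) (1,4) (2,4) (3,4) (4,4)

Derivation:
(0,2): no bracket -> illegal
(0,3): no bracket -> illegal
(0,4): flips 1 -> legal
(1,2): no bracket -> illegal
(1,4): flips 1 -> legal
(2,4): flips 1 -> legal
(3,4): flips 1 -> legal
(4,2): no bracket -> illegal
(4,3): no bracket -> illegal
(4,4): flips 1 -> legal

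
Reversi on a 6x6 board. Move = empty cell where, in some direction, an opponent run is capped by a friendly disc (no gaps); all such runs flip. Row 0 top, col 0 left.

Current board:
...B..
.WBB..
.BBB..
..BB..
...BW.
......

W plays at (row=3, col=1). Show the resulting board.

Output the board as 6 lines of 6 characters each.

Place W at (3,1); scan 8 dirs for brackets.
Dir NW: first cell '.' (not opp) -> no flip
Dir N: opp run (2,1) capped by W -> flip
Dir NE: opp run (2,2) (1,3), next='.' -> no flip
Dir W: first cell '.' (not opp) -> no flip
Dir E: opp run (3,2) (3,3), next='.' -> no flip
Dir SW: first cell '.' (not opp) -> no flip
Dir S: first cell '.' (not opp) -> no flip
Dir SE: first cell '.' (not opp) -> no flip
All flips: (2,1)

Answer: ...B..
.WBB..
.WBB..
.WBB..
...BW.
......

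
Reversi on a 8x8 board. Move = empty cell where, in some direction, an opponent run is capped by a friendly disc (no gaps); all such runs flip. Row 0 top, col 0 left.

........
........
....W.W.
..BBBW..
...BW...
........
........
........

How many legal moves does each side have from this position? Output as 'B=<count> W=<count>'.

Answer: B=6 W=3

Derivation:
-- B to move --
(1,3): no bracket -> illegal
(1,4): flips 1 -> legal
(1,5): flips 1 -> legal
(1,6): no bracket -> illegal
(1,7): no bracket -> illegal
(2,3): no bracket -> illegal
(2,5): no bracket -> illegal
(2,7): no bracket -> illegal
(3,6): flips 1 -> legal
(3,7): no bracket -> illegal
(4,5): flips 1 -> legal
(4,6): no bracket -> illegal
(5,3): no bracket -> illegal
(5,4): flips 1 -> legal
(5,5): flips 1 -> legal
B mobility = 6
-- W to move --
(2,1): no bracket -> illegal
(2,2): flips 1 -> legal
(2,3): no bracket -> illegal
(2,5): no bracket -> illegal
(3,1): flips 3 -> legal
(4,1): no bracket -> illegal
(4,2): flips 2 -> legal
(4,5): no bracket -> illegal
(5,2): no bracket -> illegal
(5,3): no bracket -> illegal
(5,4): no bracket -> illegal
W mobility = 3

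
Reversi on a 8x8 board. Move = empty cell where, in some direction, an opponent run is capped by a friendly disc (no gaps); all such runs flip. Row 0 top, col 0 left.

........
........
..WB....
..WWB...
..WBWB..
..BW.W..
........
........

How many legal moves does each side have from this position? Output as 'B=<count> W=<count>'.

-- B to move --
(1,1): no bracket -> illegal
(1,2): flips 3 -> legal
(1,3): no bracket -> illegal
(2,1): flips 2 -> legal
(2,4): no bracket -> illegal
(3,1): flips 2 -> legal
(3,5): no bracket -> illegal
(4,1): flips 2 -> legal
(4,6): no bracket -> illegal
(5,1): no bracket -> illegal
(5,4): flips 2 -> legal
(5,6): no bracket -> illegal
(6,2): no bracket -> illegal
(6,3): flips 1 -> legal
(6,4): no bracket -> illegal
(6,5): flips 1 -> legal
(6,6): no bracket -> illegal
B mobility = 7
-- W to move --
(1,2): no bracket -> illegal
(1,3): flips 1 -> legal
(1,4): flips 1 -> legal
(2,4): flips 2 -> legal
(2,5): no bracket -> illegal
(3,5): flips 2 -> legal
(3,6): no bracket -> illegal
(4,1): no bracket -> illegal
(4,6): flips 1 -> legal
(5,1): flips 1 -> legal
(5,4): flips 1 -> legal
(5,6): no bracket -> illegal
(6,1): no bracket -> illegal
(6,2): flips 1 -> legal
(6,3): no bracket -> illegal
W mobility = 8

Answer: B=7 W=8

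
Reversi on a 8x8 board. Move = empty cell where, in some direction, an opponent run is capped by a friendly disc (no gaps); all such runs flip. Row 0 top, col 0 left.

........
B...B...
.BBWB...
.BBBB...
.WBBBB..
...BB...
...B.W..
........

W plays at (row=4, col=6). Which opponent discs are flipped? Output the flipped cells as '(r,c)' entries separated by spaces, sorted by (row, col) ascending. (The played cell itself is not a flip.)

Dir NW: first cell '.' (not opp) -> no flip
Dir N: first cell '.' (not opp) -> no flip
Dir NE: first cell '.' (not opp) -> no flip
Dir W: opp run (4,5) (4,4) (4,3) (4,2) capped by W -> flip
Dir E: first cell '.' (not opp) -> no flip
Dir SW: first cell '.' (not opp) -> no flip
Dir S: first cell '.' (not opp) -> no flip
Dir SE: first cell '.' (not opp) -> no flip

Answer: (4,2) (4,3) (4,4) (4,5)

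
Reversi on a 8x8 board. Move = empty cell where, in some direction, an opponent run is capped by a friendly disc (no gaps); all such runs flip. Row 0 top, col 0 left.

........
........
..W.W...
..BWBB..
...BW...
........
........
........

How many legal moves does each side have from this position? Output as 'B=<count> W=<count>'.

Answer: B=7 W=6

Derivation:
-- B to move --
(1,1): no bracket -> illegal
(1,2): flips 1 -> legal
(1,3): flips 1 -> legal
(1,4): flips 1 -> legal
(1,5): no bracket -> illegal
(2,1): no bracket -> illegal
(2,3): flips 1 -> legal
(2,5): no bracket -> illegal
(3,1): no bracket -> illegal
(4,2): no bracket -> illegal
(4,5): flips 1 -> legal
(5,3): flips 1 -> legal
(5,4): flips 1 -> legal
(5,5): no bracket -> illegal
B mobility = 7
-- W to move --
(2,1): no bracket -> illegal
(2,3): no bracket -> illegal
(2,5): no bracket -> illegal
(2,6): flips 1 -> legal
(3,1): flips 1 -> legal
(3,6): flips 2 -> legal
(4,1): no bracket -> illegal
(4,2): flips 2 -> legal
(4,5): no bracket -> illegal
(4,6): flips 1 -> legal
(5,2): no bracket -> illegal
(5,3): flips 1 -> legal
(5,4): no bracket -> illegal
W mobility = 6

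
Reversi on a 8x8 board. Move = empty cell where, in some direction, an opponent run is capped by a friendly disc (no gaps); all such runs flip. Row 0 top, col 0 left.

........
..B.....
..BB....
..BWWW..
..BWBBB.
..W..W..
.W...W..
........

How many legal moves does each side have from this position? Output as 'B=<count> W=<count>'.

-- B to move --
(2,4): flips 3 -> legal
(2,5): flips 1 -> legal
(2,6): flips 1 -> legal
(3,6): flips 3 -> legal
(4,1): no bracket -> illegal
(5,0): no bracket -> illegal
(5,1): no bracket -> illegal
(5,3): flips 2 -> legal
(5,4): flips 1 -> legal
(5,6): no bracket -> illegal
(6,0): no bracket -> illegal
(6,2): flips 1 -> legal
(6,3): no bracket -> illegal
(6,4): flips 1 -> legal
(6,6): flips 1 -> legal
(7,0): no bracket -> illegal
(7,1): no bracket -> illegal
(7,2): no bracket -> illegal
(7,4): no bracket -> illegal
(7,5): flips 2 -> legal
(7,6): no bracket -> illegal
B mobility = 10
-- W to move --
(0,1): flips 2 -> legal
(0,2): flips 4 -> legal
(0,3): no bracket -> illegal
(1,1): flips 1 -> legal
(1,3): flips 1 -> legal
(1,4): no bracket -> illegal
(2,1): flips 1 -> legal
(2,4): no bracket -> illegal
(3,1): flips 1 -> legal
(3,6): no bracket -> illegal
(3,7): flips 1 -> legal
(4,1): flips 1 -> legal
(4,7): flips 3 -> legal
(5,1): flips 1 -> legal
(5,3): flips 1 -> legal
(5,4): flips 1 -> legal
(5,6): flips 1 -> legal
(5,7): flips 1 -> legal
W mobility = 14

Answer: B=10 W=14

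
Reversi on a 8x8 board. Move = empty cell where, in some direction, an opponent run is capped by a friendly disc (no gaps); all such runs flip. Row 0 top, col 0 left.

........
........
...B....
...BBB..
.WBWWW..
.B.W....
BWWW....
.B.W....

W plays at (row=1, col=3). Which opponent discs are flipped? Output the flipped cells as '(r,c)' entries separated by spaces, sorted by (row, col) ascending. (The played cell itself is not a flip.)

Dir NW: first cell '.' (not opp) -> no flip
Dir N: first cell '.' (not opp) -> no flip
Dir NE: first cell '.' (not opp) -> no flip
Dir W: first cell '.' (not opp) -> no flip
Dir E: first cell '.' (not opp) -> no flip
Dir SW: first cell '.' (not opp) -> no flip
Dir S: opp run (2,3) (3,3) capped by W -> flip
Dir SE: first cell '.' (not opp) -> no flip

Answer: (2,3) (3,3)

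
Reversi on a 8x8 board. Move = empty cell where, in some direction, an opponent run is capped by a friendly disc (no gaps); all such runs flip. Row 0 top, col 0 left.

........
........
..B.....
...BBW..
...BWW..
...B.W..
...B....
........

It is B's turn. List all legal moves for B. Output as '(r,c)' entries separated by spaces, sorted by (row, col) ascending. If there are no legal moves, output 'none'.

(2,4): no bracket -> illegal
(2,5): no bracket -> illegal
(2,6): flips 2 -> legal
(3,6): flips 1 -> legal
(4,6): flips 2 -> legal
(5,4): flips 1 -> legal
(5,6): flips 1 -> legal
(6,4): no bracket -> illegal
(6,5): no bracket -> illegal
(6,6): flips 2 -> legal

Answer: (2,6) (3,6) (4,6) (5,4) (5,6) (6,6)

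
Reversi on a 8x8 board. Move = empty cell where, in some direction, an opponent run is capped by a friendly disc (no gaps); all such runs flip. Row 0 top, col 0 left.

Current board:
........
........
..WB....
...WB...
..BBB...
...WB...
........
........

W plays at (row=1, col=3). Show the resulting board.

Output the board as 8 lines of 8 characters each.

Answer: ........
...W....
..WW....
...WB...
..BBB...
...WB...
........
........

Derivation:
Place W at (1,3); scan 8 dirs for brackets.
Dir NW: first cell '.' (not opp) -> no flip
Dir N: first cell '.' (not opp) -> no flip
Dir NE: first cell '.' (not opp) -> no flip
Dir W: first cell '.' (not opp) -> no flip
Dir E: first cell '.' (not opp) -> no flip
Dir SW: first cell 'W' (not opp) -> no flip
Dir S: opp run (2,3) capped by W -> flip
Dir SE: first cell '.' (not opp) -> no flip
All flips: (2,3)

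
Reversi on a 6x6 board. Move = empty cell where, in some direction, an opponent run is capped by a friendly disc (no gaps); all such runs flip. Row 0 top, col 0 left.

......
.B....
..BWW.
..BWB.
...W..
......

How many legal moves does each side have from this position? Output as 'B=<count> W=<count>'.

Answer: B=6 W=8

Derivation:
-- B to move --
(1,2): flips 1 -> legal
(1,3): no bracket -> illegal
(1,4): flips 2 -> legal
(1,5): no bracket -> illegal
(2,5): flips 2 -> legal
(3,5): no bracket -> illegal
(4,2): no bracket -> illegal
(4,4): flips 1 -> legal
(5,2): flips 1 -> legal
(5,3): no bracket -> illegal
(5,4): flips 1 -> legal
B mobility = 6
-- W to move --
(0,0): flips 2 -> legal
(0,1): no bracket -> illegal
(0,2): no bracket -> illegal
(1,0): no bracket -> illegal
(1,2): no bracket -> illegal
(1,3): no bracket -> illegal
(2,0): no bracket -> illegal
(2,1): flips 2 -> legal
(2,5): flips 1 -> legal
(3,1): flips 1 -> legal
(3,5): flips 1 -> legal
(4,1): flips 1 -> legal
(4,2): no bracket -> illegal
(4,4): flips 1 -> legal
(4,5): flips 1 -> legal
W mobility = 8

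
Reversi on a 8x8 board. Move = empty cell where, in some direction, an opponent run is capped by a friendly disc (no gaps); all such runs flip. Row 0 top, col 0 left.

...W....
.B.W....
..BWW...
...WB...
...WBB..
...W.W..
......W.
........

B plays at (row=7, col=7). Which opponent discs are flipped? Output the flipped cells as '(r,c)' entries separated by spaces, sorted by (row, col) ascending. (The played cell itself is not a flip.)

Answer: (5,5) (6,6)

Derivation:
Dir NW: opp run (6,6) (5,5) capped by B -> flip
Dir N: first cell '.' (not opp) -> no flip
Dir NE: edge -> no flip
Dir W: first cell '.' (not opp) -> no flip
Dir E: edge -> no flip
Dir SW: edge -> no flip
Dir S: edge -> no flip
Dir SE: edge -> no flip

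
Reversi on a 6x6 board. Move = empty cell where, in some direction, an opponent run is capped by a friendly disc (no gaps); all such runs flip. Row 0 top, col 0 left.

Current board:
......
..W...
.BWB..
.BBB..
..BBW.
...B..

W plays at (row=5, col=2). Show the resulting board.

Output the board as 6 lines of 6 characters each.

Answer: ......
..W...
.BWB..
.BWB..
..WBW.
..WB..

Derivation:
Place W at (5,2); scan 8 dirs for brackets.
Dir NW: first cell '.' (not opp) -> no flip
Dir N: opp run (4,2) (3,2) capped by W -> flip
Dir NE: opp run (4,3), next='.' -> no flip
Dir W: first cell '.' (not opp) -> no flip
Dir E: opp run (5,3), next='.' -> no flip
Dir SW: edge -> no flip
Dir S: edge -> no flip
Dir SE: edge -> no flip
All flips: (3,2) (4,2)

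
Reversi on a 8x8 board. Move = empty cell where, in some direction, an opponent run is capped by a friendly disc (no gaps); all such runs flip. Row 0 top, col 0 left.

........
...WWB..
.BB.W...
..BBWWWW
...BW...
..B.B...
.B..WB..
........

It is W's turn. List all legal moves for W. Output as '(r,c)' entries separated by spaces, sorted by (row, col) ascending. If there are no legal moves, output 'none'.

(0,4): no bracket -> illegal
(0,5): no bracket -> illegal
(0,6): flips 1 -> legal
(1,0): no bracket -> illegal
(1,1): flips 2 -> legal
(1,2): no bracket -> illegal
(1,6): flips 1 -> legal
(2,0): no bracket -> illegal
(2,3): no bracket -> illegal
(2,5): no bracket -> illegal
(2,6): no bracket -> illegal
(3,0): no bracket -> illegal
(3,1): flips 3 -> legal
(4,1): no bracket -> illegal
(4,2): flips 2 -> legal
(4,5): no bracket -> illegal
(5,0): no bracket -> illegal
(5,1): no bracket -> illegal
(5,3): no bracket -> illegal
(5,5): no bracket -> illegal
(5,6): no bracket -> illegal
(6,0): no bracket -> illegal
(6,2): no bracket -> illegal
(6,3): no bracket -> illegal
(6,6): flips 1 -> legal
(7,0): flips 3 -> legal
(7,1): no bracket -> illegal
(7,2): no bracket -> illegal
(7,4): no bracket -> illegal
(7,5): no bracket -> illegal
(7,6): no bracket -> illegal

Answer: (0,6) (1,1) (1,6) (3,1) (4,2) (6,6) (7,0)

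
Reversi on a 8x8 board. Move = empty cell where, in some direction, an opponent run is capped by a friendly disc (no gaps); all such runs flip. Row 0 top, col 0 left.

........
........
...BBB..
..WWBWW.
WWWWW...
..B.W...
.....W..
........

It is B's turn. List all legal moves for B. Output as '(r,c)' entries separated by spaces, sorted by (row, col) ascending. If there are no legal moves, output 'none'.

(2,1): no bracket -> illegal
(2,2): flips 2 -> legal
(2,6): no bracket -> illegal
(2,7): no bracket -> illegal
(3,0): flips 1 -> legal
(3,1): flips 2 -> legal
(3,7): flips 2 -> legal
(4,5): flips 1 -> legal
(4,6): flips 1 -> legal
(4,7): flips 1 -> legal
(5,0): flips 2 -> legal
(5,1): flips 2 -> legal
(5,3): flips 2 -> legal
(5,5): no bracket -> illegal
(5,6): no bracket -> illegal
(6,3): no bracket -> illegal
(6,4): flips 2 -> legal
(6,6): no bracket -> illegal
(7,4): no bracket -> illegal
(7,5): no bracket -> illegal
(7,6): no bracket -> illegal

Answer: (2,2) (3,0) (3,1) (3,7) (4,5) (4,6) (4,7) (5,0) (5,1) (5,3) (6,4)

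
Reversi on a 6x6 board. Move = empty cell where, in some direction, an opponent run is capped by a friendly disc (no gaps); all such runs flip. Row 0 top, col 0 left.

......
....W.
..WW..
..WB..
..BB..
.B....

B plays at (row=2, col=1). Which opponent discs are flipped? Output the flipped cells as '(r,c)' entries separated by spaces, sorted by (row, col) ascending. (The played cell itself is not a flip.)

Dir NW: first cell '.' (not opp) -> no flip
Dir N: first cell '.' (not opp) -> no flip
Dir NE: first cell '.' (not opp) -> no flip
Dir W: first cell '.' (not opp) -> no flip
Dir E: opp run (2,2) (2,3), next='.' -> no flip
Dir SW: first cell '.' (not opp) -> no flip
Dir S: first cell '.' (not opp) -> no flip
Dir SE: opp run (3,2) capped by B -> flip

Answer: (3,2)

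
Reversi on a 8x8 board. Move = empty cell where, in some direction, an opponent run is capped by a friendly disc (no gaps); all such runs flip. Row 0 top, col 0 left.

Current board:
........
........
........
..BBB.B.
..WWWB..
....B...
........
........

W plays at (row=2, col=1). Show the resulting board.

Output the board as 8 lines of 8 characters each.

Answer: ........
........
.W......
..WBB.B.
..WWWB..
....B...
........
........

Derivation:
Place W at (2,1); scan 8 dirs for brackets.
Dir NW: first cell '.' (not opp) -> no flip
Dir N: first cell '.' (not opp) -> no flip
Dir NE: first cell '.' (not opp) -> no flip
Dir W: first cell '.' (not opp) -> no flip
Dir E: first cell '.' (not opp) -> no flip
Dir SW: first cell '.' (not opp) -> no flip
Dir S: first cell '.' (not opp) -> no flip
Dir SE: opp run (3,2) capped by W -> flip
All flips: (3,2)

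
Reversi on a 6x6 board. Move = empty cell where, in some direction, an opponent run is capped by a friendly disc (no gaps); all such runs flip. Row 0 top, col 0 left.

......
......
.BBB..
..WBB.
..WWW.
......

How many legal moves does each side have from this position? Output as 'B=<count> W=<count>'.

-- B to move --
(3,1): flips 1 -> legal
(3,5): no bracket -> illegal
(4,1): flips 1 -> legal
(4,5): no bracket -> illegal
(5,1): flips 1 -> legal
(5,2): flips 3 -> legal
(5,3): flips 1 -> legal
(5,4): flips 3 -> legal
(5,5): flips 1 -> legal
B mobility = 7
-- W to move --
(1,0): flips 1 -> legal
(1,1): flips 2 -> legal
(1,2): flips 1 -> legal
(1,3): flips 2 -> legal
(1,4): flips 1 -> legal
(2,0): no bracket -> illegal
(2,4): flips 2 -> legal
(2,5): flips 1 -> legal
(3,0): no bracket -> illegal
(3,1): no bracket -> illegal
(3,5): flips 2 -> legal
(4,5): no bracket -> illegal
W mobility = 8

Answer: B=7 W=8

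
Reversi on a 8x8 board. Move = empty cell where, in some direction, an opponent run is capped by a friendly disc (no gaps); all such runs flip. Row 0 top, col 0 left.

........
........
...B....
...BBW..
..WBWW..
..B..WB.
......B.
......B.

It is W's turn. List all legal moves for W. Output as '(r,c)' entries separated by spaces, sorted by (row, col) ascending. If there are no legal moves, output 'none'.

(1,2): flips 2 -> legal
(1,3): no bracket -> illegal
(1,4): no bracket -> illegal
(2,2): flips 1 -> legal
(2,4): flips 2 -> legal
(2,5): no bracket -> illegal
(3,2): flips 2 -> legal
(4,1): no bracket -> illegal
(4,6): no bracket -> illegal
(4,7): no bracket -> illegal
(5,1): no bracket -> illegal
(5,3): no bracket -> illegal
(5,4): no bracket -> illegal
(5,7): flips 1 -> legal
(6,1): no bracket -> illegal
(6,2): flips 1 -> legal
(6,3): no bracket -> illegal
(6,5): no bracket -> illegal
(6,7): flips 1 -> legal
(7,5): no bracket -> illegal
(7,7): flips 1 -> legal

Answer: (1,2) (2,2) (2,4) (3,2) (5,7) (6,2) (6,7) (7,7)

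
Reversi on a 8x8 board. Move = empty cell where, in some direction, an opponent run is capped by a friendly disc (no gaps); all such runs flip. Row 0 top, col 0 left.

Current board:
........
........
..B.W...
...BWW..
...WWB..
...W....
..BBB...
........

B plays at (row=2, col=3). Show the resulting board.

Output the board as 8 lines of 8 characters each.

Place B at (2,3); scan 8 dirs for brackets.
Dir NW: first cell '.' (not opp) -> no flip
Dir N: first cell '.' (not opp) -> no flip
Dir NE: first cell '.' (not opp) -> no flip
Dir W: first cell 'B' (not opp) -> no flip
Dir E: opp run (2,4), next='.' -> no flip
Dir SW: first cell '.' (not opp) -> no flip
Dir S: first cell 'B' (not opp) -> no flip
Dir SE: opp run (3,4) capped by B -> flip
All flips: (3,4)

Answer: ........
........
..BBW...
...BBW..
...WWB..
...W....
..BBB...
........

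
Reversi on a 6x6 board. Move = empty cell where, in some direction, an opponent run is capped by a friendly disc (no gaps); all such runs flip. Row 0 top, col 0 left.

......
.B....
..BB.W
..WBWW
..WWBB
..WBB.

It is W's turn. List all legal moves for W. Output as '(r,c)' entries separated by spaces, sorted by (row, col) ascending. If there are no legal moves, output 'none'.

(0,0): no bracket -> illegal
(0,1): no bracket -> illegal
(0,2): no bracket -> illegal
(1,0): no bracket -> illegal
(1,2): flips 2 -> legal
(1,3): flips 2 -> legal
(1,4): flips 1 -> legal
(2,0): no bracket -> illegal
(2,1): no bracket -> illegal
(2,4): flips 1 -> legal
(3,1): no bracket -> illegal
(5,5): flips 3 -> legal

Answer: (1,2) (1,3) (1,4) (2,4) (5,5)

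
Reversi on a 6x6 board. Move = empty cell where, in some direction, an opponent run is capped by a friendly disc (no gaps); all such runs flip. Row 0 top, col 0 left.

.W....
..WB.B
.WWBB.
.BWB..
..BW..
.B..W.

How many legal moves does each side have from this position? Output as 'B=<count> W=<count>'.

Answer: B=6 W=10

Derivation:
-- B to move --
(0,0): no bracket -> illegal
(0,2): flips 3 -> legal
(0,3): no bracket -> illegal
(1,0): no bracket -> illegal
(1,1): flips 3 -> legal
(2,0): flips 2 -> legal
(3,0): no bracket -> illegal
(3,4): no bracket -> illegal
(4,1): flips 1 -> legal
(4,4): flips 1 -> legal
(4,5): no bracket -> illegal
(5,2): no bracket -> illegal
(5,3): flips 1 -> legal
(5,5): no bracket -> illegal
B mobility = 6
-- W to move --
(0,2): no bracket -> illegal
(0,3): flips 3 -> legal
(0,4): flips 1 -> legal
(0,5): no bracket -> illegal
(1,4): flips 2 -> legal
(2,0): no bracket -> illegal
(2,5): flips 2 -> legal
(3,0): flips 1 -> legal
(3,4): flips 2 -> legal
(3,5): no bracket -> illegal
(4,0): flips 1 -> legal
(4,1): flips 2 -> legal
(4,4): flips 1 -> legal
(5,0): no bracket -> illegal
(5,2): flips 1 -> legal
(5,3): no bracket -> illegal
W mobility = 10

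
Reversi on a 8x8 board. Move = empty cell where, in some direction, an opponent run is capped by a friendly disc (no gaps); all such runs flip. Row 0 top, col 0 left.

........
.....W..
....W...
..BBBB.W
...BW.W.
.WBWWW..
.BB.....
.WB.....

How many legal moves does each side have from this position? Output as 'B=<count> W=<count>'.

-- B to move --
(0,4): no bracket -> illegal
(0,5): no bracket -> illegal
(0,6): flips 2 -> legal
(1,3): flips 1 -> legal
(1,4): flips 1 -> legal
(1,6): no bracket -> illegal
(2,3): no bracket -> illegal
(2,5): no bracket -> illegal
(2,6): no bracket -> illegal
(2,7): no bracket -> illegal
(3,6): no bracket -> illegal
(4,0): flips 1 -> legal
(4,1): flips 1 -> legal
(4,2): no bracket -> illegal
(4,5): flips 1 -> legal
(4,7): no bracket -> illegal
(5,0): flips 1 -> legal
(5,6): flips 3 -> legal
(5,7): flips 1 -> legal
(6,0): no bracket -> illegal
(6,3): flips 1 -> legal
(6,4): flips 2 -> legal
(6,5): flips 1 -> legal
(6,6): flips 2 -> legal
(7,0): flips 1 -> legal
B mobility = 14
-- W to move --
(2,1): flips 2 -> legal
(2,2): flips 1 -> legal
(2,3): flips 2 -> legal
(2,5): no bracket -> illegal
(2,6): flips 1 -> legal
(3,1): no bracket -> illegal
(3,6): no bracket -> illegal
(4,1): no bracket -> illegal
(4,2): flips 2 -> legal
(4,5): no bracket -> illegal
(5,0): no bracket -> illegal
(6,0): no bracket -> illegal
(6,3): no bracket -> illegal
(7,0): no bracket -> illegal
(7,3): flips 2 -> legal
W mobility = 6

Answer: B=14 W=6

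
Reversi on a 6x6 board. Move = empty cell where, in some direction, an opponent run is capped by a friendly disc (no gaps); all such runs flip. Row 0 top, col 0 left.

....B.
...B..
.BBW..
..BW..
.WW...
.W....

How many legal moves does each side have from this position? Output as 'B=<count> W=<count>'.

-- B to move --
(1,2): no bracket -> illegal
(1,4): flips 1 -> legal
(2,4): flips 1 -> legal
(3,0): no bracket -> illegal
(3,1): no bracket -> illegal
(3,4): flips 1 -> legal
(4,0): no bracket -> illegal
(4,3): flips 2 -> legal
(4,4): flips 1 -> legal
(5,0): flips 1 -> legal
(5,2): flips 1 -> legal
(5,3): no bracket -> illegal
B mobility = 7
-- W to move --
(0,2): no bracket -> illegal
(0,3): flips 1 -> legal
(0,5): no bracket -> illegal
(1,0): no bracket -> illegal
(1,1): flips 1 -> legal
(1,2): flips 2 -> legal
(1,4): no bracket -> illegal
(1,5): no bracket -> illegal
(2,0): flips 2 -> legal
(2,4): no bracket -> illegal
(3,0): no bracket -> illegal
(3,1): flips 1 -> legal
(4,3): no bracket -> illegal
W mobility = 5

Answer: B=7 W=5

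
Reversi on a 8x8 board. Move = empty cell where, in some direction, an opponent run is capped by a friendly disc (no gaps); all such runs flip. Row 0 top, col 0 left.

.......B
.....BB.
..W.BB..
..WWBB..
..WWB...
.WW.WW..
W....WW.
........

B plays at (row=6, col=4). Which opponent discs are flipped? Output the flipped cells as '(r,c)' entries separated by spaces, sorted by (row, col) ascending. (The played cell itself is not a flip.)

Answer: (5,4)

Derivation:
Dir NW: first cell '.' (not opp) -> no flip
Dir N: opp run (5,4) capped by B -> flip
Dir NE: opp run (5,5), next='.' -> no flip
Dir W: first cell '.' (not opp) -> no flip
Dir E: opp run (6,5) (6,6), next='.' -> no flip
Dir SW: first cell '.' (not opp) -> no flip
Dir S: first cell '.' (not opp) -> no flip
Dir SE: first cell '.' (not opp) -> no flip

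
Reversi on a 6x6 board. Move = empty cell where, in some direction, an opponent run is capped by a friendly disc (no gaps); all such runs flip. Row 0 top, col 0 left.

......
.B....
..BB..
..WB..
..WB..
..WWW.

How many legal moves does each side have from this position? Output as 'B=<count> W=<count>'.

Answer: B=4 W=6

Derivation:
-- B to move --
(2,1): flips 1 -> legal
(3,1): flips 1 -> legal
(4,1): flips 2 -> legal
(4,4): no bracket -> illegal
(4,5): no bracket -> illegal
(5,1): flips 1 -> legal
(5,5): no bracket -> illegal
B mobility = 4
-- W to move --
(0,0): no bracket -> illegal
(0,1): no bracket -> illegal
(0,2): no bracket -> illegal
(1,0): no bracket -> illegal
(1,2): flips 1 -> legal
(1,3): flips 3 -> legal
(1,4): flips 1 -> legal
(2,0): no bracket -> illegal
(2,1): no bracket -> illegal
(2,4): flips 1 -> legal
(3,1): no bracket -> illegal
(3,4): flips 2 -> legal
(4,4): flips 1 -> legal
W mobility = 6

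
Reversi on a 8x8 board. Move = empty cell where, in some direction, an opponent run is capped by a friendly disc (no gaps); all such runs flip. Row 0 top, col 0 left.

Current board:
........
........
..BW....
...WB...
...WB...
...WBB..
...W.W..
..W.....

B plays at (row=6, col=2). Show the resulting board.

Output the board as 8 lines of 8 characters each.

Place B at (6,2); scan 8 dirs for brackets.
Dir NW: first cell '.' (not opp) -> no flip
Dir N: first cell '.' (not opp) -> no flip
Dir NE: opp run (5,3) capped by B -> flip
Dir W: first cell '.' (not opp) -> no flip
Dir E: opp run (6,3), next='.' -> no flip
Dir SW: first cell '.' (not opp) -> no flip
Dir S: opp run (7,2), next=edge -> no flip
Dir SE: first cell '.' (not opp) -> no flip
All flips: (5,3)

Answer: ........
........
..BW....
...WB...
...WB...
...BBB..
..BW.W..
..W.....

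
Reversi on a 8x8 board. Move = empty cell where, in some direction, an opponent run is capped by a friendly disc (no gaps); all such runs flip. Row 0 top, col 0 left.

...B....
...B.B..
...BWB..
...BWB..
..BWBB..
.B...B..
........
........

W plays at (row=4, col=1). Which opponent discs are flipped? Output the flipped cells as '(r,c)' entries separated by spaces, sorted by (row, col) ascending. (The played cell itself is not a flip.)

Dir NW: first cell '.' (not opp) -> no flip
Dir N: first cell '.' (not opp) -> no flip
Dir NE: first cell '.' (not opp) -> no flip
Dir W: first cell '.' (not opp) -> no flip
Dir E: opp run (4,2) capped by W -> flip
Dir SW: first cell '.' (not opp) -> no flip
Dir S: opp run (5,1), next='.' -> no flip
Dir SE: first cell '.' (not opp) -> no flip

Answer: (4,2)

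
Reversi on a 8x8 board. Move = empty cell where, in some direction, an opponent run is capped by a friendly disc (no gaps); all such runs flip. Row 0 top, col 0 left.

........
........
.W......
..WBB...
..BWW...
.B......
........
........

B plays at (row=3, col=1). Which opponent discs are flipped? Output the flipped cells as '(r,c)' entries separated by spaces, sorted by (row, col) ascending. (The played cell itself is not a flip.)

Dir NW: first cell '.' (not opp) -> no flip
Dir N: opp run (2,1), next='.' -> no flip
Dir NE: first cell '.' (not opp) -> no flip
Dir W: first cell '.' (not opp) -> no flip
Dir E: opp run (3,2) capped by B -> flip
Dir SW: first cell '.' (not opp) -> no flip
Dir S: first cell '.' (not opp) -> no flip
Dir SE: first cell 'B' (not opp) -> no flip

Answer: (3,2)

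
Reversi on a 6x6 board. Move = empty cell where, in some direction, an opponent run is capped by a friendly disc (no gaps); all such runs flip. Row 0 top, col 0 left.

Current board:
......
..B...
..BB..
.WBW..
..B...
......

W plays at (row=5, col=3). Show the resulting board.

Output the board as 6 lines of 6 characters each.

Answer: ......
..B...
..BB..
.WBW..
..W...
...W..

Derivation:
Place W at (5,3); scan 8 dirs for brackets.
Dir NW: opp run (4,2) capped by W -> flip
Dir N: first cell '.' (not opp) -> no flip
Dir NE: first cell '.' (not opp) -> no flip
Dir W: first cell '.' (not opp) -> no flip
Dir E: first cell '.' (not opp) -> no flip
Dir SW: edge -> no flip
Dir S: edge -> no flip
Dir SE: edge -> no flip
All flips: (4,2)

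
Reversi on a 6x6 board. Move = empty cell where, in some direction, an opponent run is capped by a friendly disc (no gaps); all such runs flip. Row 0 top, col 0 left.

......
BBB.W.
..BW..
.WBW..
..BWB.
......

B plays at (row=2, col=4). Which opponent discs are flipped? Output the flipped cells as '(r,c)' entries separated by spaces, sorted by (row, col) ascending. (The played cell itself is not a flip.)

Answer: (2,3) (3,3)

Derivation:
Dir NW: first cell '.' (not opp) -> no flip
Dir N: opp run (1,4), next='.' -> no flip
Dir NE: first cell '.' (not opp) -> no flip
Dir W: opp run (2,3) capped by B -> flip
Dir E: first cell '.' (not opp) -> no flip
Dir SW: opp run (3,3) capped by B -> flip
Dir S: first cell '.' (not opp) -> no flip
Dir SE: first cell '.' (not opp) -> no flip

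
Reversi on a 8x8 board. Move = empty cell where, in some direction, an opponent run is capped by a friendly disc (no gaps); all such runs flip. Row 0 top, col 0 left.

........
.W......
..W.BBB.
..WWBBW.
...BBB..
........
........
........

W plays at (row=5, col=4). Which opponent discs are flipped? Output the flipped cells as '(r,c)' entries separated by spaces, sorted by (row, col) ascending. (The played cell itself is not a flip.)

Answer: (4,3) (4,5)

Derivation:
Dir NW: opp run (4,3) capped by W -> flip
Dir N: opp run (4,4) (3,4) (2,4), next='.' -> no flip
Dir NE: opp run (4,5) capped by W -> flip
Dir W: first cell '.' (not opp) -> no flip
Dir E: first cell '.' (not opp) -> no flip
Dir SW: first cell '.' (not opp) -> no flip
Dir S: first cell '.' (not opp) -> no flip
Dir SE: first cell '.' (not opp) -> no flip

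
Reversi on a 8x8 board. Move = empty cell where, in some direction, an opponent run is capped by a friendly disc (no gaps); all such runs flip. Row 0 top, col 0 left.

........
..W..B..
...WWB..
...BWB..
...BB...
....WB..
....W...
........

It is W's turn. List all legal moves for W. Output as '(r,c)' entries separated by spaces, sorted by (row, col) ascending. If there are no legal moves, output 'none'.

(0,4): no bracket -> illegal
(0,5): no bracket -> illegal
(0,6): flips 1 -> legal
(1,4): no bracket -> illegal
(1,6): flips 1 -> legal
(2,2): no bracket -> illegal
(2,6): flips 1 -> legal
(3,2): flips 2 -> legal
(3,6): flips 1 -> legal
(4,2): flips 1 -> legal
(4,5): no bracket -> illegal
(4,6): flips 2 -> legal
(5,2): flips 1 -> legal
(5,3): flips 2 -> legal
(5,6): flips 1 -> legal
(6,5): no bracket -> illegal
(6,6): no bracket -> illegal

Answer: (0,6) (1,6) (2,6) (3,2) (3,6) (4,2) (4,6) (5,2) (5,3) (5,6)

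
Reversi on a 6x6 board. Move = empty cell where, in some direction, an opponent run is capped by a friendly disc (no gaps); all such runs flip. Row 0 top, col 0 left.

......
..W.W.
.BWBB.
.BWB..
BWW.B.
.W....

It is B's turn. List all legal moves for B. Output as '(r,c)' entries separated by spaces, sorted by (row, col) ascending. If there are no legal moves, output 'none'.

(0,1): flips 1 -> legal
(0,2): no bracket -> illegal
(0,3): flips 1 -> legal
(0,4): flips 1 -> legal
(0,5): flips 1 -> legal
(1,1): flips 1 -> legal
(1,3): flips 1 -> legal
(1,5): no bracket -> illegal
(2,5): no bracket -> illegal
(3,0): no bracket -> illegal
(4,3): flips 3 -> legal
(5,0): flips 2 -> legal
(5,2): no bracket -> illegal
(5,3): flips 1 -> legal

Answer: (0,1) (0,3) (0,4) (0,5) (1,1) (1,3) (4,3) (5,0) (5,3)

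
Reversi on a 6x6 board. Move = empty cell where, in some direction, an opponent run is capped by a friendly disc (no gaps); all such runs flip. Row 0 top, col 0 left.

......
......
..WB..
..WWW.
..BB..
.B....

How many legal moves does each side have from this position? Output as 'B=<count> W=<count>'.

-- B to move --
(1,1): no bracket -> illegal
(1,2): flips 2 -> legal
(1,3): no bracket -> illegal
(2,1): flips 2 -> legal
(2,4): flips 1 -> legal
(2,5): flips 1 -> legal
(3,1): no bracket -> illegal
(3,5): no bracket -> illegal
(4,1): flips 1 -> legal
(4,4): no bracket -> illegal
(4,5): flips 1 -> legal
B mobility = 6
-- W to move --
(1,2): flips 1 -> legal
(1,3): flips 1 -> legal
(1,4): flips 1 -> legal
(2,4): flips 1 -> legal
(3,1): no bracket -> illegal
(4,0): no bracket -> illegal
(4,1): no bracket -> illegal
(4,4): no bracket -> illegal
(5,0): no bracket -> illegal
(5,2): flips 2 -> legal
(5,3): flips 1 -> legal
(5,4): flips 1 -> legal
W mobility = 7

Answer: B=6 W=7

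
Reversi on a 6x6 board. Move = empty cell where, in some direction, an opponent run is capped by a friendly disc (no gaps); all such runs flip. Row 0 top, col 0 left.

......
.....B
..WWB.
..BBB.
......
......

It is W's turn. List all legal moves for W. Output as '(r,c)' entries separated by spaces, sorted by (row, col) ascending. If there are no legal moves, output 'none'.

(0,4): no bracket -> illegal
(0,5): no bracket -> illegal
(1,3): no bracket -> illegal
(1,4): no bracket -> illegal
(2,1): no bracket -> illegal
(2,5): flips 1 -> legal
(3,1): no bracket -> illegal
(3,5): no bracket -> illegal
(4,1): flips 1 -> legal
(4,2): flips 1 -> legal
(4,3): flips 1 -> legal
(4,4): flips 1 -> legal
(4,5): flips 1 -> legal

Answer: (2,5) (4,1) (4,2) (4,3) (4,4) (4,5)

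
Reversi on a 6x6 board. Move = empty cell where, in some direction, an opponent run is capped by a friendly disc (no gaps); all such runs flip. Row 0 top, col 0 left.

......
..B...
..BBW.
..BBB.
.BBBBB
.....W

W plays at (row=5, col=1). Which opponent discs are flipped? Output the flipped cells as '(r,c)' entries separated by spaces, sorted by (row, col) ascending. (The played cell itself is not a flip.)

Answer: (3,3) (4,2)

Derivation:
Dir NW: first cell '.' (not opp) -> no flip
Dir N: opp run (4,1), next='.' -> no flip
Dir NE: opp run (4,2) (3,3) capped by W -> flip
Dir W: first cell '.' (not opp) -> no flip
Dir E: first cell '.' (not opp) -> no flip
Dir SW: edge -> no flip
Dir S: edge -> no flip
Dir SE: edge -> no flip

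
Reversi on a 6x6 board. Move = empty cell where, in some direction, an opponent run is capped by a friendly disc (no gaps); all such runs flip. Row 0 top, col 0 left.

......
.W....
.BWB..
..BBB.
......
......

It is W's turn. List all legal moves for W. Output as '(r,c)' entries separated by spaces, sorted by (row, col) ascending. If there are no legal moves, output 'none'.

Answer: (2,0) (2,4) (3,1) (4,2) (4,4)

Derivation:
(1,0): no bracket -> illegal
(1,2): no bracket -> illegal
(1,3): no bracket -> illegal
(1,4): no bracket -> illegal
(2,0): flips 1 -> legal
(2,4): flips 1 -> legal
(2,5): no bracket -> illegal
(3,0): no bracket -> illegal
(3,1): flips 1 -> legal
(3,5): no bracket -> illegal
(4,1): no bracket -> illegal
(4,2): flips 1 -> legal
(4,3): no bracket -> illegal
(4,4): flips 1 -> legal
(4,5): no bracket -> illegal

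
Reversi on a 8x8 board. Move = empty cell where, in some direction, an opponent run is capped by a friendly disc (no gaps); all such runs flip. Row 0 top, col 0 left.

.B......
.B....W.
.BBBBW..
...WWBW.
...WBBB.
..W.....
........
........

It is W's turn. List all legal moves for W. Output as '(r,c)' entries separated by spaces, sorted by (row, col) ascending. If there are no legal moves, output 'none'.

(0,0): flips 2 -> legal
(0,2): no bracket -> illegal
(1,0): no bracket -> illegal
(1,2): flips 1 -> legal
(1,3): flips 1 -> legal
(1,4): flips 1 -> legal
(1,5): flips 1 -> legal
(2,0): flips 4 -> legal
(2,6): no bracket -> illegal
(3,0): no bracket -> illegal
(3,1): no bracket -> illegal
(3,2): no bracket -> illegal
(3,7): no bracket -> illegal
(4,7): flips 3 -> legal
(5,3): no bracket -> illegal
(5,4): flips 2 -> legal
(5,5): flips 3 -> legal
(5,6): flips 2 -> legal
(5,7): no bracket -> illegal

Answer: (0,0) (1,2) (1,3) (1,4) (1,5) (2,0) (4,7) (5,4) (5,5) (5,6)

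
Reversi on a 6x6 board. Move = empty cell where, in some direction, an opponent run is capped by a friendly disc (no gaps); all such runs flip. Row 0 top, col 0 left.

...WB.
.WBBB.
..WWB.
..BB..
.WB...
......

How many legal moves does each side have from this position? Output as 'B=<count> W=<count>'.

-- B to move --
(0,0): flips 2 -> legal
(0,1): no bracket -> illegal
(0,2): flips 1 -> legal
(1,0): flips 1 -> legal
(2,0): no bracket -> illegal
(2,1): flips 2 -> legal
(3,0): no bracket -> illegal
(3,1): flips 1 -> legal
(3,4): flips 1 -> legal
(4,0): flips 1 -> legal
(5,0): flips 1 -> legal
(5,1): no bracket -> illegal
(5,2): no bracket -> illegal
B mobility = 8
-- W to move --
(0,1): flips 1 -> legal
(0,2): flips 1 -> legal
(0,5): flips 2 -> legal
(1,5): flips 3 -> legal
(2,1): flips 1 -> legal
(2,5): flips 2 -> legal
(3,1): no bracket -> illegal
(3,4): no bracket -> illegal
(3,5): no bracket -> illegal
(4,3): flips 2 -> legal
(4,4): flips 1 -> legal
(5,1): no bracket -> illegal
(5,2): flips 2 -> legal
(5,3): no bracket -> illegal
W mobility = 9

Answer: B=8 W=9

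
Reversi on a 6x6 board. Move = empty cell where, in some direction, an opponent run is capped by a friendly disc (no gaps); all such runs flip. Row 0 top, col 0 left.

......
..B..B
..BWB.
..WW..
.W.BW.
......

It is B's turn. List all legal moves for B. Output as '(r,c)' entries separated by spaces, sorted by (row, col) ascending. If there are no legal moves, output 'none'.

Answer: (1,3) (2,1) (3,4) (4,2) (4,5) (5,5)

Derivation:
(1,3): flips 2 -> legal
(1,4): no bracket -> illegal
(2,1): flips 1 -> legal
(3,0): no bracket -> illegal
(3,1): no bracket -> illegal
(3,4): flips 1 -> legal
(3,5): no bracket -> illegal
(4,0): no bracket -> illegal
(4,2): flips 2 -> legal
(4,5): flips 1 -> legal
(5,0): no bracket -> illegal
(5,1): no bracket -> illegal
(5,2): no bracket -> illegal
(5,3): no bracket -> illegal
(5,4): no bracket -> illegal
(5,5): flips 2 -> legal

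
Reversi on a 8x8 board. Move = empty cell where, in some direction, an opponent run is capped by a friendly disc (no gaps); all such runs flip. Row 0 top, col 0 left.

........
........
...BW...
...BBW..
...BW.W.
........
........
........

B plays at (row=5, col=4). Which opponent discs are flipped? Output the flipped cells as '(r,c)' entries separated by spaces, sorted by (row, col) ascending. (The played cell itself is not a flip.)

Answer: (4,4)

Derivation:
Dir NW: first cell 'B' (not opp) -> no flip
Dir N: opp run (4,4) capped by B -> flip
Dir NE: first cell '.' (not opp) -> no flip
Dir W: first cell '.' (not opp) -> no flip
Dir E: first cell '.' (not opp) -> no flip
Dir SW: first cell '.' (not opp) -> no flip
Dir S: first cell '.' (not opp) -> no flip
Dir SE: first cell '.' (not opp) -> no flip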